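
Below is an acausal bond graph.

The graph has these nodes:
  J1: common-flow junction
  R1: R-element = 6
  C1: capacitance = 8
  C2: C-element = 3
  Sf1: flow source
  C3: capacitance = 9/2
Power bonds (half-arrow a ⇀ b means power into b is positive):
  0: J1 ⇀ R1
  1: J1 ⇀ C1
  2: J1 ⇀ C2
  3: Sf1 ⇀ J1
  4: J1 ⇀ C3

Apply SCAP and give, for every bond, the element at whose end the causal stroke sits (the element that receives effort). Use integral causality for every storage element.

β3 stroke→Sf1  (Sf1 (Sf) sets flow on bond)
β0 stroke→J1  (J1 flow already set via bond 3)
β1 stroke→J1  (J1 flow already set via bond 3)
β2 stroke→J1  (J1 flow already set via bond 3)
β4 stroke→J1  (common-f at J1 fixed by 3)

b0 stroke→J1
b1 stroke→J1
b2 stroke→J1
b3 stroke→Sf1
b4 stroke→J1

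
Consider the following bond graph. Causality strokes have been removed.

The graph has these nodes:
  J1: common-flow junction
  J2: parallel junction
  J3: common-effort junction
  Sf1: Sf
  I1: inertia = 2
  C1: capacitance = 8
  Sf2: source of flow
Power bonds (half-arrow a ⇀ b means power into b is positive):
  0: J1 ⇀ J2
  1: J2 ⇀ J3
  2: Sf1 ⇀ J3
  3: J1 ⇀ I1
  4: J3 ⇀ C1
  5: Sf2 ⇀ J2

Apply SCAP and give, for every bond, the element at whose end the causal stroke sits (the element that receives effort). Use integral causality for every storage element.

bond 0 |J1
bond 1 |J2
bond 2 |Sf1
bond 3 |I1
bond 4 |J3
bond 5 |Sf2

β2 |Sf1  (source Sf1 imposes f)
β5 |Sf2  (Sf2: flow source, stroke at near end)
β3 |I1  (prefer integral on I1)
β0 |J1  (J1 flow already set via bond 3)
β1 |J2  (J2 needs exactly one e-in)
β4 |J3  (J3 needs exactly one e-in)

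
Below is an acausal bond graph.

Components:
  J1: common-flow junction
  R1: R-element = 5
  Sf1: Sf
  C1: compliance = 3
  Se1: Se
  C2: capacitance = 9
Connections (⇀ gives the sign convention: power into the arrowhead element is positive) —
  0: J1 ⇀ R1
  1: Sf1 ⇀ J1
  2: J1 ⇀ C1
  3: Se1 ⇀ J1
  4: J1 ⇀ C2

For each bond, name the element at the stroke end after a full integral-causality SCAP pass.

β0 stroke→J1
β1 stroke→Sf1
β2 stroke→J1
β3 stroke→J1
β4 stroke→J1

β1 stroke at Sf1  (Sf1 fixes flow; stroke at Sf1)
β3 stroke at J1  (Se1 (Se) sets effort on bond)
β0 stroke at J1  (common-f at J1 fixed by 1)
β2 stroke at J1  (J1: bond 1 brought flow, rest push out)
β4 stroke at J1  (J1 flow already set via bond 1)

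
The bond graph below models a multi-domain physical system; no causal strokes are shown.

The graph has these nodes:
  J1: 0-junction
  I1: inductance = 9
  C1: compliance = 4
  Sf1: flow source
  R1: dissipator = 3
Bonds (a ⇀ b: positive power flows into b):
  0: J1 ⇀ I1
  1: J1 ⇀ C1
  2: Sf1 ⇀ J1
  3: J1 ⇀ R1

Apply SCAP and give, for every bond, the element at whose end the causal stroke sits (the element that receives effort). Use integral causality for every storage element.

b2 |Sf1  (source Sf1 imposes f)
b0 |I1  (I1 outputs flow p/I1)
b1 |J1  (C1: C, integral causality)
b3 |R1  (J1: bond 1 brought effort, rest push out)

b0 →I1
b1 →J1
b2 →Sf1
b3 →R1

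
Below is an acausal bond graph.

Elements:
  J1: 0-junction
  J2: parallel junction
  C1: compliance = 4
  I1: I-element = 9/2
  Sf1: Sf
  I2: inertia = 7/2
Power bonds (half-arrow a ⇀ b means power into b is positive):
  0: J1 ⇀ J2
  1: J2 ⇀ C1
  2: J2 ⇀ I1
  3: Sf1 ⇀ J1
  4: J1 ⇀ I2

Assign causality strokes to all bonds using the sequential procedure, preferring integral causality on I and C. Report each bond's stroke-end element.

β0 |J1
β1 |J2
β2 |I1
β3 |Sf1
β4 |I2

b3 stroke at Sf1  (Sf1: flow source, stroke at near end)
b1 stroke at J2  (C1 integral (e out))
b0 stroke at J1  (J2: bond 1 brought effort, rest push out)
b2 stroke at I1  (0-jn J2 has e-setter on 1)
b4 stroke at I2  (J1 effort already set via bond 0)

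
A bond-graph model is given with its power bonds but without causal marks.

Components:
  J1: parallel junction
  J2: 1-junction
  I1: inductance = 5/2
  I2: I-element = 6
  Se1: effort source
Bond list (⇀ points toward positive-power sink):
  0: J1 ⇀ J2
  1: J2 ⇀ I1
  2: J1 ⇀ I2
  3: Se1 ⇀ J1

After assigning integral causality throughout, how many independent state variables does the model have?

2  (I1, I2 all integral)

β3 stroke→J1  (Se1 fixes effort; stroke away)
β0 stroke→J2  (0-jn J1 has e-setter on 3)
β2 stroke→I2  (common-e at J1 fixed by 3)
β1 stroke→I1  (J2: last free bond brings flow in)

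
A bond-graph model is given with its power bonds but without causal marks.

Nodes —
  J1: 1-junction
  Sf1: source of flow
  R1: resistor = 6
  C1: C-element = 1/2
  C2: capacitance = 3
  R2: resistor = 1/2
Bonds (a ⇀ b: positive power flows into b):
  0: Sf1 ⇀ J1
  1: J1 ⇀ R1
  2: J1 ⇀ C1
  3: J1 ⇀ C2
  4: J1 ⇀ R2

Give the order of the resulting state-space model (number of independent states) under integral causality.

2  (C1, C2 all integral)

#0 stroke at Sf1  (Sf1 (Sf) sets flow on bond)
#1 stroke at J1  (J1: bond 0 brought flow, rest push out)
#2 stroke at J1  (1-jn J1 has f-setter on 0)
#3 stroke at J1  (1-jn J1 has f-setter on 0)
#4 stroke at J1  (1-jn J1 has f-setter on 0)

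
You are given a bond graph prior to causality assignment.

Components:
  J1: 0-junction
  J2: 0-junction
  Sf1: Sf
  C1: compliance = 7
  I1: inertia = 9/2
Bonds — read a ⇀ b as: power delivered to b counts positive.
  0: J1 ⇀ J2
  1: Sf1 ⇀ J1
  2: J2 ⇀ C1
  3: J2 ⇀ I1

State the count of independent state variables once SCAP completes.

bond 1 →Sf1  (Sf1 (Sf) sets flow on bond)
bond 0 →J1  (closing 0-jn rule on J1)
bond 2 →J2  (C1 outputs effort q/C1)
bond 3 →I1  (J2: bond 2 brought effort, rest push out)

2  (C1, I1 all integral)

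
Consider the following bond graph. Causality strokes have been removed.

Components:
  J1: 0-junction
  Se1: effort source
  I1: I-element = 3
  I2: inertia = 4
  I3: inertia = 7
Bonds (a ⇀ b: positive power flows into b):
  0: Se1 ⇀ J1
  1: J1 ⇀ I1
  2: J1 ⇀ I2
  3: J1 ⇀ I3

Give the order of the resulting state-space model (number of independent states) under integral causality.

3  (I1, I2, I3 all integral)

bond 0 stroke→J1  (Se1: effort source, stroke at far end)
bond 1 stroke→I1  (J1 effort already set via bond 0)
bond 2 stroke→I2  (J1: bond 0 brought effort, rest push out)
bond 3 stroke→I3  (0-jn J1 has e-setter on 0)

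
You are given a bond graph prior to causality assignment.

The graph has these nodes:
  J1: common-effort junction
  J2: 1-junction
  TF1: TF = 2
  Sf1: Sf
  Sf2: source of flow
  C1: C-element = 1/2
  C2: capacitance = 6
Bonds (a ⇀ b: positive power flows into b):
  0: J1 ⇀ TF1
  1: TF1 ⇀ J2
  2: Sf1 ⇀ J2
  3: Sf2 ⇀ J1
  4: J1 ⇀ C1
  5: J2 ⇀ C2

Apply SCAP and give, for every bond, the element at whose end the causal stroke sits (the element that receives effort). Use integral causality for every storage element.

b2 →Sf1  (Sf1 fixes flow; stroke at Sf1)
b3 →Sf2  (Sf2 (Sf) sets flow on bond)
b1 →J2  (1-jn J2 has f-setter on 2)
b5 →J2  (common-f at J2 fixed by 2)
b0 →TF1  (TF1 one-in-one-out from 1)
b4 →J1  (J1 needs exactly one e-in)

b0 stroke at TF1
b1 stroke at J2
b2 stroke at Sf1
b3 stroke at Sf2
b4 stroke at J1
b5 stroke at J2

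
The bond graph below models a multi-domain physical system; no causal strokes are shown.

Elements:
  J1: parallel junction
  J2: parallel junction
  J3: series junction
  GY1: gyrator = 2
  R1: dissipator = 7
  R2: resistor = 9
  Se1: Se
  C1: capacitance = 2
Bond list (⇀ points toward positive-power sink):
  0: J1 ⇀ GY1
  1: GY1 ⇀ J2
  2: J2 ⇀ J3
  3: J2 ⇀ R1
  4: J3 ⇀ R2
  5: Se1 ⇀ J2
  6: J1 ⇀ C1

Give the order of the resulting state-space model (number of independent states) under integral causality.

1  (C1 all integral)

bond 5 |J2  (Se1 (Se) sets effort on bond)
bond 1 |GY1  (J2: bond 5 brought effort, rest push out)
bond 2 |J3  (0-jn J2 has e-setter on 5)
bond 3 |R1  (0-jn J2 has e-setter on 5)
bond 4 |R2  (closing 1-jn rule on J3)
bond 0 |GY1  (GY GY1: same side as bond 1)
bond 6 |J1  (only one effort-in slot at J1)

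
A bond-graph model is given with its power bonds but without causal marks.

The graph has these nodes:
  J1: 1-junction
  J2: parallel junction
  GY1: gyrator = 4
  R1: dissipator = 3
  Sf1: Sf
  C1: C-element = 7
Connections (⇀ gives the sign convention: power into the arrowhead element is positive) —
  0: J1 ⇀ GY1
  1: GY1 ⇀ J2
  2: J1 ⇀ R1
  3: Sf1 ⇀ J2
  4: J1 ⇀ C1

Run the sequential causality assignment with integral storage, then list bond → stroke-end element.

β0 |J1
β1 |J2
β2 |R1
β3 |Sf1
β4 |J1

bond 3 |Sf1  (Sf1: flow source, stroke at near end)
bond 1 |J2  (J2: last free bond brings effort in)
bond 0 |J1  (GY1 both-in/both-out from 1)
bond 4 |J1  (prefer integral on C1)
bond 2 |R1  (closing 1-jn rule on J1)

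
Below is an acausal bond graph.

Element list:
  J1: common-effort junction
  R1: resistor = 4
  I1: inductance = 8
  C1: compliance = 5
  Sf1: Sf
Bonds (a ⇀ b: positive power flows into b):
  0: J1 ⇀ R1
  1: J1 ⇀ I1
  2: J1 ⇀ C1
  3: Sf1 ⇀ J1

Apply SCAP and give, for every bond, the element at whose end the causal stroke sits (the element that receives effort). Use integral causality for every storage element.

b0 stroke at R1
b1 stroke at I1
b2 stroke at J1
b3 stroke at Sf1

bond 3 →Sf1  (Sf1: flow source, stroke at near end)
bond 1 →I1  (prefer integral on I1)
bond 2 →J1  (C1: C, integral causality)
bond 0 →R1  (J1: bond 2 brought effort, rest push out)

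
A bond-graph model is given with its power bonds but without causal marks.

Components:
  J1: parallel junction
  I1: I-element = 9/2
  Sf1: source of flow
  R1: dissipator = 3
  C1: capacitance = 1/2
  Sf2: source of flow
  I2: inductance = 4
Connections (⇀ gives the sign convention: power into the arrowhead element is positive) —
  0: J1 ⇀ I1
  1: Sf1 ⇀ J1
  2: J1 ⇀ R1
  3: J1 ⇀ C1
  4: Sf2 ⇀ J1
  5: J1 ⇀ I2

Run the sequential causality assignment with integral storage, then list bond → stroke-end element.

#0 stroke at I1
#1 stroke at Sf1
#2 stroke at R1
#3 stroke at J1
#4 stroke at Sf2
#5 stroke at I2

bond 1 stroke at Sf1  (Sf1 (Sf) sets flow on bond)
bond 4 stroke at Sf2  (Sf2 fixes flow; stroke at Sf2)
bond 0 stroke at I1  (I1: I, integral causality)
bond 3 stroke at J1  (prefer integral on C1)
bond 2 stroke at R1  (0-jn J1 has e-setter on 3)
bond 5 stroke at I2  (J1: bond 3 brought effort, rest push out)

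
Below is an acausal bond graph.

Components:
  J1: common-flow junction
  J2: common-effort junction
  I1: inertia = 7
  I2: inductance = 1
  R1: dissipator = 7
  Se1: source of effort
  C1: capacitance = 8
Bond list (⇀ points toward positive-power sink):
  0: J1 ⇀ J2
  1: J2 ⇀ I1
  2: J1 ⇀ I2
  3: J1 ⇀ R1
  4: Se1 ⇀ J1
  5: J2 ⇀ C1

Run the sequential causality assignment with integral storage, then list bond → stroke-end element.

b4 →J1  (Se1: effort source, stroke at far end)
b1 →I1  (prefer integral on I1)
b2 →I2  (I2: I, integral causality)
b0 →J1  (common-f at J1 fixed by 2)
b3 →J1  (1-jn J1 has f-setter on 2)
b5 →J2  (closing 0-jn rule on J2)

b0 →J1
b1 →I1
b2 →I2
b3 →J1
b4 →J1
b5 →J2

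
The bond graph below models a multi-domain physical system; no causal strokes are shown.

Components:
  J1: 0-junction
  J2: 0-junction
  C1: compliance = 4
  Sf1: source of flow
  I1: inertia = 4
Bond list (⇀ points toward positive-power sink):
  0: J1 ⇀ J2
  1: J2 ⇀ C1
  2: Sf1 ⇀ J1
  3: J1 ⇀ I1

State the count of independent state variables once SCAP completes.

β2 →Sf1  (Sf1: flow source, stroke at near end)
β1 →J2  (C1 integral (e out))
β0 →J1  (J2: bond 1 brought effort, rest push out)
β3 →I1  (J1: bond 0 brought effort, rest push out)

2  (C1, I1 all integral)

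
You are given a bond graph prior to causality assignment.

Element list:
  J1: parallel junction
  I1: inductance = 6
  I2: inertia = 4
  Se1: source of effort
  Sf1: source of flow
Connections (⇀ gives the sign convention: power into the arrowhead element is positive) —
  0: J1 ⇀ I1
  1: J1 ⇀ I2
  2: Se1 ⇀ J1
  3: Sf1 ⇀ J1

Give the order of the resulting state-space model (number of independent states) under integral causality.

2  (I1, I2 all integral)

b2 |J1  (source Se1 imposes e)
b3 |Sf1  (Sf1 fixes flow; stroke at Sf1)
b0 |I1  (J1 effort already set via bond 2)
b1 |I2  (common-e at J1 fixed by 2)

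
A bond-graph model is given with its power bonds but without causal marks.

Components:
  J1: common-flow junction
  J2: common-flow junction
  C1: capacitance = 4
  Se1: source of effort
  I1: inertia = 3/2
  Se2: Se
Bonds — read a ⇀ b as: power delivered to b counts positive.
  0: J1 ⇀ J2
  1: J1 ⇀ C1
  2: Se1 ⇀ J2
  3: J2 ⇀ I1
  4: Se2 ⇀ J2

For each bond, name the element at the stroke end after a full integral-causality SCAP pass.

β0 |J2
β1 |J1
β2 |J2
β3 |I1
β4 |J2

β2 stroke→J2  (Se1 fixes effort; stroke away)
β4 stroke→J2  (source Se2 imposes e)
β1 stroke→J1  (C1 integral (e out))
β0 stroke→J2  (only one flow-in slot at J1)
β3 stroke→I1  (J2 needs exactly one f-in)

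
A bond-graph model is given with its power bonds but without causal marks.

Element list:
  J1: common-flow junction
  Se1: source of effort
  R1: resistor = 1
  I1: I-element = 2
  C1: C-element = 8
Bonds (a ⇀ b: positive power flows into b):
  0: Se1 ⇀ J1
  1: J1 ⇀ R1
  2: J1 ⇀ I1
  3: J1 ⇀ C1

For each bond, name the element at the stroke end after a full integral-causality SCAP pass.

bond 0 stroke→J1
bond 1 stroke→J1
bond 2 stroke→I1
bond 3 stroke→J1

β0 →J1  (Se1: effort source, stroke at far end)
β2 →I1  (prefer integral on I1)
β1 →J1  (common-f at J1 fixed by 2)
β3 →J1  (J1: bond 2 brought flow, rest push out)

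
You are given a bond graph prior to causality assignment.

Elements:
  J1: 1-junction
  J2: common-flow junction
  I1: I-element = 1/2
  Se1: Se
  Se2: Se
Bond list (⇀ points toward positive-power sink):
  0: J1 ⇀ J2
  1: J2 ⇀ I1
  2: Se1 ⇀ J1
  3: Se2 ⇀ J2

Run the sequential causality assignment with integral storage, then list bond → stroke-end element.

#0 |J2
#1 |I1
#2 |J1
#3 |J2

β2 |J1  (source Se1 imposes e)
β3 |J2  (Se2 fixes effort; stroke away)
β0 |J2  (J1: last free bond brings flow in)
β1 |I1  (only one flow-in slot at J2)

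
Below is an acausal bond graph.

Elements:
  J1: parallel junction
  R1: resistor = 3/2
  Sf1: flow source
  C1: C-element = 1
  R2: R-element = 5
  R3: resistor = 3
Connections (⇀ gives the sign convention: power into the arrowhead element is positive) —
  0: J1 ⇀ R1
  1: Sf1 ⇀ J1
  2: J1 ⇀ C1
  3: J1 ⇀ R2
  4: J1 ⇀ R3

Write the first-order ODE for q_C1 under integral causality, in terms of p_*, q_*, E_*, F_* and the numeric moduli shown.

bond 1 |Sf1  (Sf1 (Sf) sets flow on bond)
bond 2 |J1  (prefer integral on C1)
bond 0 |R1  (0-jn J1 has e-setter on 2)
bond 3 |R2  (0-jn J1 has e-setter on 2)
bond 4 |R3  (J1: bond 2 brought effort, rest push out)

dq_C1/dt = F_Sf1 - 6*q_C1/5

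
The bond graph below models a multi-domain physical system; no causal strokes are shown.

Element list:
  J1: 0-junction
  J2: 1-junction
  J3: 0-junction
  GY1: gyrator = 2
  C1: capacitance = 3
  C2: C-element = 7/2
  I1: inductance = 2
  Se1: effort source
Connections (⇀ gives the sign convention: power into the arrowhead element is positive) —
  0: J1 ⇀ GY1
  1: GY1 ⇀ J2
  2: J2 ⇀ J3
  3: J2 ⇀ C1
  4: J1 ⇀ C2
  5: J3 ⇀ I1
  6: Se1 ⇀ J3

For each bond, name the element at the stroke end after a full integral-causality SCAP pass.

β6 stroke at J3  (Se1: effort source, stroke at far end)
β2 stroke at J2  (0-jn J3 has e-setter on 6)
β5 stroke at I1  (J3 effort already set via bond 6)
β3 stroke at J2  (C1 integral (e out))
β1 stroke at GY1  (closing 1-jn rule on J2)
β0 stroke at GY1  (GY1 both-in/both-out from 1)
β4 stroke at J1  (closing 0-jn rule on J1)

b0 |GY1
b1 |GY1
b2 |J2
b3 |J2
b4 |J1
b5 |I1
b6 |J3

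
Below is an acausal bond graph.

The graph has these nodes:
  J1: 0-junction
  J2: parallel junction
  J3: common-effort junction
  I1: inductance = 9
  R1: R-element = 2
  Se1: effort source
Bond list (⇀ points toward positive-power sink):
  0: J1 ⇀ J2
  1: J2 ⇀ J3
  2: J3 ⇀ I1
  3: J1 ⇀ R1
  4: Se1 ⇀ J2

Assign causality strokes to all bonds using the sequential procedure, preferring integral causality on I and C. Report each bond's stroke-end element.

bond 4 →J2  (Se1 (Se) sets effort on bond)
bond 0 →J1  (J2 effort already set via bond 4)
bond 1 →J3  (0-jn J2 has e-setter on 4)
bond 2 →I1  (J3 effort already set via bond 1)
bond 3 →R1  (J1: bond 0 brought effort, rest push out)

#0 →J1
#1 →J3
#2 →I1
#3 →R1
#4 →J2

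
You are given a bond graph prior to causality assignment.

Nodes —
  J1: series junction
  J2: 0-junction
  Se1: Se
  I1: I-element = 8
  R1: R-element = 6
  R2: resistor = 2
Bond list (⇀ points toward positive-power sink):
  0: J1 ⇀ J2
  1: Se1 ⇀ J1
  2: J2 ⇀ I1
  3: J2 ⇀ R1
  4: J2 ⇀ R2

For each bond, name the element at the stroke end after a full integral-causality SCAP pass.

b1 stroke at J1  (Se1 fixes effort; stroke away)
b0 stroke at J2  (J1 needs exactly one f-in)
b2 stroke at I1  (J2: bond 0 brought effort, rest push out)
b3 stroke at R1  (common-e at J2 fixed by 0)
b4 stroke at R2  (J2 effort already set via bond 0)

#0 stroke at J2
#1 stroke at J1
#2 stroke at I1
#3 stroke at R1
#4 stroke at R2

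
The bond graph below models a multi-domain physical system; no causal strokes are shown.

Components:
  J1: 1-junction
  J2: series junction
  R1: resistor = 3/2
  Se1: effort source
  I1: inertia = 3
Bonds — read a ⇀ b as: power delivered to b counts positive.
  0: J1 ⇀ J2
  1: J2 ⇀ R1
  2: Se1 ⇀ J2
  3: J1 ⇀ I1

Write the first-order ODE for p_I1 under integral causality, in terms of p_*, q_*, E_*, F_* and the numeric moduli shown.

dp_I1/dt = E_Se1 - p_I1/2

b2 |J2  (Se1: effort source, stroke at far end)
b3 |I1  (prefer integral on I1)
b0 |J1  (J1: bond 3 brought flow, rest push out)
b1 |J2  (J2: bond 0 brought flow, rest push out)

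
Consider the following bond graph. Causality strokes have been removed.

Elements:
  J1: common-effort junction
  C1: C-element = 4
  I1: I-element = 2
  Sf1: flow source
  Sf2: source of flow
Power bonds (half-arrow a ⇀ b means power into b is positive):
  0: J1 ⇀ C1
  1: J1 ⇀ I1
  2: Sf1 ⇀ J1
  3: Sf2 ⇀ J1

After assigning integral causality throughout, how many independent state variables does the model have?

#2 |Sf1  (Sf1 fixes flow; stroke at Sf1)
#3 |Sf2  (Sf2: flow source, stroke at near end)
#0 |J1  (C1 outputs effort q/C1)
#1 |I1  (0-jn J1 has e-setter on 0)

2  (C1, I1 all integral)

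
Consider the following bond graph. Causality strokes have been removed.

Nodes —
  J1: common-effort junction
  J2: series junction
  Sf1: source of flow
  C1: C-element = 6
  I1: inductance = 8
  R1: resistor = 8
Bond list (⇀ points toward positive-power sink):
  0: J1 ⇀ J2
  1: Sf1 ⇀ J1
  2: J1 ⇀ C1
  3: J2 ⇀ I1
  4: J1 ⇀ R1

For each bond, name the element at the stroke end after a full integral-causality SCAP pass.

β1 →Sf1  (Sf1 (Sf) sets flow on bond)
β2 →J1  (C1: C, integral causality)
β0 →J2  (J1: bond 2 brought effort, rest push out)
β4 →R1  (0-jn J1 has e-setter on 2)
β3 →I1  (only one flow-in slot at J2)

#0 |J2
#1 |Sf1
#2 |J1
#3 |I1
#4 |R1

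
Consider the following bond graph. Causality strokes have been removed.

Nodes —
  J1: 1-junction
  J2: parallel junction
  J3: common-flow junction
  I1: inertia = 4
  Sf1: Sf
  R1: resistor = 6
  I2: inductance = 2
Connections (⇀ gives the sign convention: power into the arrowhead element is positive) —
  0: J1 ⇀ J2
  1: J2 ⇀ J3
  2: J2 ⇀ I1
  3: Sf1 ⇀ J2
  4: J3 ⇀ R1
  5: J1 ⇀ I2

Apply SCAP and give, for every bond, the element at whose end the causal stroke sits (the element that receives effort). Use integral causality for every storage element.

bond 0 |J1
bond 1 |J2
bond 2 |I1
bond 3 |Sf1
bond 4 |J3
bond 5 |I2

b3 stroke→Sf1  (Sf1: flow source, stroke at near end)
b2 stroke→I1  (prefer integral on I1)
b5 stroke→I2  (I2: I, integral causality)
b0 stroke→J1  (J1: bond 5 brought flow, rest push out)
b1 stroke→J2  (closing 0-jn rule on J2)
b4 stroke→J3  (J3 flow already set via bond 1)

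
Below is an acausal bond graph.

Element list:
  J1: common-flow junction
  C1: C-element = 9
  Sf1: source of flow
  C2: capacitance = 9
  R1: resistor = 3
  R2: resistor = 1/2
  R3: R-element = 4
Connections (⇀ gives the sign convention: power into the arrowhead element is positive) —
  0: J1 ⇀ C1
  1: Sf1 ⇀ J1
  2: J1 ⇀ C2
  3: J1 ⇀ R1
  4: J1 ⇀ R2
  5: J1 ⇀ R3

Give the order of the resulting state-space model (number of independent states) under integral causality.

2  (C1, C2 all integral)

#1 |Sf1  (Sf1 fixes flow; stroke at Sf1)
#0 |J1  (J1 flow already set via bond 1)
#2 |J1  (J1 flow already set via bond 1)
#3 |J1  (J1: bond 1 brought flow, rest push out)
#4 |J1  (J1: bond 1 brought flow, rest push out)
#5 |J1  (J1: bond 1 brought flow, rest push out)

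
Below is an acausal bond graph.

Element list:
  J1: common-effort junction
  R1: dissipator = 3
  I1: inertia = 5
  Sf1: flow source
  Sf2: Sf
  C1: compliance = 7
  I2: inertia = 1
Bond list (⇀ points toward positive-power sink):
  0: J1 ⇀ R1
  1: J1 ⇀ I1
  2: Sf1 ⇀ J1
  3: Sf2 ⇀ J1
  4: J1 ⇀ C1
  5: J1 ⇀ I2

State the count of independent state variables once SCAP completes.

3  (C1, I1, I2 all integral)

#2 →Sf1  (Sf1: flow source, stroke at near end)
#3 →Sf2  (Sf2 fixes flow; stroke at Sf2)
#1 →I1  (I1 outputs flow p/I1)
#4 →J1  (C1 outputs effort q/C1)
#0 →R1  (J1 effort already set via bond 4)
#5 →I2  (common-e at J1 fixed by 4)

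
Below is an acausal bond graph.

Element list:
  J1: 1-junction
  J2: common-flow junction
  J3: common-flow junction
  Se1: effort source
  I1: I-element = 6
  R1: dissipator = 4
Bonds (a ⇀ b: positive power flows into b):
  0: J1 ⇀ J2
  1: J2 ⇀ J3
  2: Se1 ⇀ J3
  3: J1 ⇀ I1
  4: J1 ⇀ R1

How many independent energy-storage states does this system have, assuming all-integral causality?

1  (I1 all integral)

b2 stroke→J3  (Se1: effort source, stroke at far end)
b1 stroke→J2  (only one flow-in slot at J3)
b0 stroke→J1  (closing 1-jn rule on J2)
b3 stroke→I1  (I1: I, integral causality)
b4 stroke→J1  (1-jn J1 has f-setter on 3)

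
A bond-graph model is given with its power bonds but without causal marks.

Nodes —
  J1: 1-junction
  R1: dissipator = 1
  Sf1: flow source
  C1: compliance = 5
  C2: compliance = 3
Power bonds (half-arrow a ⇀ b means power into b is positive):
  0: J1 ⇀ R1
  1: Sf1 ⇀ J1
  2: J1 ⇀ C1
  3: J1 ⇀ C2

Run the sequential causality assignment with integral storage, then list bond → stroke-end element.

b1 →Sf1  (source Sf1 imposes f)
b0 →J1  (J1 flow already set via bond 1)
b2 →J1  (J1: bond 1 brought flow, rest push out)
b3 →J1  (J1 flow already set via bond 1)

bond 0 stroke at J1
bond 1 stroke at Sf1
bond 2 stroke at J1
bond 3 stroke at J1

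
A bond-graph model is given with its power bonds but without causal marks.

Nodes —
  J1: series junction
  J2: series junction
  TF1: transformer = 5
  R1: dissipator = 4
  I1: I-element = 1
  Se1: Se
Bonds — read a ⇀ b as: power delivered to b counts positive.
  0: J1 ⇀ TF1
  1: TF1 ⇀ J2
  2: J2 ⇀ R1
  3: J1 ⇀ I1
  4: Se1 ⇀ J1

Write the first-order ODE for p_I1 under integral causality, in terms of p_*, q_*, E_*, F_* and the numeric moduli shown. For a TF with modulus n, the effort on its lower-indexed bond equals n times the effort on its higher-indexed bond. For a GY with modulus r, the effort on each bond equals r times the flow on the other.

#4 stroke at J1  (Se1 (Se) sets effort on bond)
#3 stroke at I1  (I1 outputs flow p/I1)
#0 stroke at J1  (common-f at J1 fixed by 3)
#1 stroke at TF1  (TF1: transformer flips bond 0)
#2 stroke at J2  (1-jn J2 has f-setter on 1)

dp_I1/dt = E_Se1 - 100*p_I1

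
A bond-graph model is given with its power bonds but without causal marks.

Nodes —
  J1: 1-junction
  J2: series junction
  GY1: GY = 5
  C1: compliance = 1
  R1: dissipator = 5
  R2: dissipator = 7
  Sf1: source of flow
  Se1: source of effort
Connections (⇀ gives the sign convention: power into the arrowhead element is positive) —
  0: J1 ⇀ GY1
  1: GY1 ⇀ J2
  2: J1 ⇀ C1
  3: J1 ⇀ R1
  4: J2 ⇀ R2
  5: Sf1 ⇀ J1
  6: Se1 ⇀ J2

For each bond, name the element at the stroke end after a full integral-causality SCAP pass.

β5 stroke→Sf1  (Sf1 fixes flow; stroke at Sf1)
β6 stroke→J2  (Se1 (Se) sets effort on bond)
β0 stroke→J1  (common-f at J1 fixed by 5)
β2 stroke→J1  (J1 flow already set via bond 5)
β3 stroke→J1  (J1 flow already set via bond 5)
β1 stroke→J2  (GY1 both-in/both-out from 0)
β4 stroke→R2  (J2 needs exactly one f-in)

bond 0 |J1
bond 1 |J2
bond 2 |J1
bond 3 |J1
bond 4 |R2
bond 5 |Sf1
bond 6 |J2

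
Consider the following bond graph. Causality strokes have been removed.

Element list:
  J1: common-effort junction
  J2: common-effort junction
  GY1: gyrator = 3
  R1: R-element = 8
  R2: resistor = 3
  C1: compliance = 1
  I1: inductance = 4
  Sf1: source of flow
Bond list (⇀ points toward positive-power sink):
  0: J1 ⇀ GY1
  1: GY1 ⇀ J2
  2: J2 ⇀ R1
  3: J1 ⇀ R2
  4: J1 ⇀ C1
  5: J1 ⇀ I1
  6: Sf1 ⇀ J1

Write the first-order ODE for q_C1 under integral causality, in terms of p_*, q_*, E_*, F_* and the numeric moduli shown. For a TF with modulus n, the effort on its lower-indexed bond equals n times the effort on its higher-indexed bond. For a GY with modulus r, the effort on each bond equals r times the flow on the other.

#6 stroke at Sf1  (Sf1 (Sf) sets flow on bond)
#4 stroke at J1  (C1: C, integral causality)
#0 stroke at GY1  (0-jn J1 has e-setter on 4)
#3 stroke at R2  (0-jn J1 has e-setter on 4)
#5 stroke at I1  (J1: bond 4 brought effort, rest push out)
#1 stroke at GY1  (GY1 both-in/both-out from 0)
#2 stroke at J2  (J2: last free bond brings effort in)

dq_C1/dt = F_Sf1 - p_I1/4 - 11*q_C1/9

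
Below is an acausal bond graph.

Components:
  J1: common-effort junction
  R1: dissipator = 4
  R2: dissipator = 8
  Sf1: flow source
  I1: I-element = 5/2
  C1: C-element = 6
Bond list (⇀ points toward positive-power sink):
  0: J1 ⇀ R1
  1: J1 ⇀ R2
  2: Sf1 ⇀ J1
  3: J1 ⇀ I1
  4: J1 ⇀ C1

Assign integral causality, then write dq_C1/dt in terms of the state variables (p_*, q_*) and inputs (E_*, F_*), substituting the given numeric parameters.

β2 |Sf1  (Sf1: flow source, stroke at near end)
β3 |I1  (I1: I, integral causality)
β4 |J1  (C1: C, integral causality)
β0 |R1  (J1 effort already set via bond 4)
β1 |R2  (J1: bond 4 brought effort, rest push out)

dq_C1/dt = F_Sf1 - 2*p_I1/5 - q_C1/16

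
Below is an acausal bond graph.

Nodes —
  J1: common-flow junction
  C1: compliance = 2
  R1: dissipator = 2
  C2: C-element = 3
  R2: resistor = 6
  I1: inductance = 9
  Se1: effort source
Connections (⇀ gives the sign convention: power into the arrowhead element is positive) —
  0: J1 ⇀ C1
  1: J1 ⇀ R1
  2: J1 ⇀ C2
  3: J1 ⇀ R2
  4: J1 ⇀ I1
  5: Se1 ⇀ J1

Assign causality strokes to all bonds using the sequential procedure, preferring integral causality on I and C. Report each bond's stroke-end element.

#5 |J1  (Se1 fixes effort; stroke away)
#0 |J1  (C1 outputs effort q/C1)
#2 |J1  (C2: C, integral causality)
#4 |I1  (I1: I, integral causality)
#1 |J1  (J1: bond 4 brought flow, rest push out)
#3 |J1  (J1 flow already set via bond 4)

b0 stroke at J1
b1 stroke at J1
b2 stroke at J1
b3 stroke at J1
b4 stroke at I1
b5 stroke at J1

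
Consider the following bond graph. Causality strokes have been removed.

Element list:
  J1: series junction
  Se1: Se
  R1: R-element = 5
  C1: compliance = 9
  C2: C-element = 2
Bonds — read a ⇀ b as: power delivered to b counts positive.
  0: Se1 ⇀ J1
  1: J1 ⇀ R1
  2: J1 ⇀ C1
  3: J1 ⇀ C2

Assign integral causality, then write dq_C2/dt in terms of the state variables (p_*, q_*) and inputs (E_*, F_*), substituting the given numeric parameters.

dq_C2/dt = E_Se1/5 - q_C1/45 - q_C2/10

b0 →J1  (Se1: effort source, stroke at far end)
b2 →J1  (C1 outputs effort q/C1)
b3 →J1  (C2 outputs effort q/C2)
b1 →R1  (J1 needs exactly one f-in)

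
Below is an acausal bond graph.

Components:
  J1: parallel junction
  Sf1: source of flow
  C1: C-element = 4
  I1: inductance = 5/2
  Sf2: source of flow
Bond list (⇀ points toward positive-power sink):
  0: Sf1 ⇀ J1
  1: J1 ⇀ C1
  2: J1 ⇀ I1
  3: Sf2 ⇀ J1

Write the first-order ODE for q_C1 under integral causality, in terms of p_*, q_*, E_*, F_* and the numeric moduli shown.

bond 0 |Sf1  (Sf1 (Sf) sets flow on bond)
bond 3 |Sf2  (Sf2 (Sf) sets flow on bond)
bond 1 |J1  (C1: C, integral causality)
bond 2 |I1  (0-jn J1 has e-setter on 1)

dq_C1/dt = F_Sf1 + F_Sf2 - 2*p_I1/5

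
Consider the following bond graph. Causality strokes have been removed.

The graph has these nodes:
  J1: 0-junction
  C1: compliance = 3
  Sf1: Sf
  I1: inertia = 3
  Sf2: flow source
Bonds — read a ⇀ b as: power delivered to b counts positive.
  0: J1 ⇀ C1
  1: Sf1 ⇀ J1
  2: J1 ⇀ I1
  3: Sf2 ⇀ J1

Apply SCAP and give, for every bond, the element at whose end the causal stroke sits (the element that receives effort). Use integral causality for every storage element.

#1 stroke at Sf1  (Sf1 fixes flow; stroke at Sf1)
#3 stroke at Sf2  (Sf2 fixes flow; stroke at Sf2)
#0 stroke at J1  (C1 integral (e out))
#2 stroke at I1  (common-e at J1 fixed by 0)

bond 0 |J1
bond 1 |Sf1
bond 2 |I1
bond 3 |Sf2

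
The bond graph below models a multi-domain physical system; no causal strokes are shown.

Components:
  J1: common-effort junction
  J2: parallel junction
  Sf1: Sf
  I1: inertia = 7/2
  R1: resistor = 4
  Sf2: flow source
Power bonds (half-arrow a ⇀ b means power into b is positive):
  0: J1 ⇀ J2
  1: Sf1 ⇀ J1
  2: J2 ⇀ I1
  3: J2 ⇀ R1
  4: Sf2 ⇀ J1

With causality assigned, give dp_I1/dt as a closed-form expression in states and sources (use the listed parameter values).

dp_I1/dt = 4*F_Sf1 + 4*F_Sf2 - 8*p_I1/7

β1 stroke→Sf1  (Sf1 (Sf) sets flow on bond)
β4 stroke→Sf2  (Sf2 fixes flow; stroke at Sf2)
β0 stroke→J1  (J1: last free bond brings effort in)
β2 stroke→I1  (I1 outputs flow p/I1)
β3 stroke→J2  (only one effort-in slot at J2)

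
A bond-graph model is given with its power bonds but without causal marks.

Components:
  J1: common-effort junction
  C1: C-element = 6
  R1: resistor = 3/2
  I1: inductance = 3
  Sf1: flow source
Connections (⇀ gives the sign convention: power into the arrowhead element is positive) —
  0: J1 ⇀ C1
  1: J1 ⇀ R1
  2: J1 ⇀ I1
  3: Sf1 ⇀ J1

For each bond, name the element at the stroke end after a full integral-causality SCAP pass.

b0 |J1
b1 |R1
b2 |I1
b3 |Sf1

b3 |Sf1  (Sf1 (Sf) sets flow on bond)
b0 |J1  (C1 integral (e out))
b1 |R1  (J1 effort already set via bond 0)
b2 |I1  (common-e at J1 fixed by 0)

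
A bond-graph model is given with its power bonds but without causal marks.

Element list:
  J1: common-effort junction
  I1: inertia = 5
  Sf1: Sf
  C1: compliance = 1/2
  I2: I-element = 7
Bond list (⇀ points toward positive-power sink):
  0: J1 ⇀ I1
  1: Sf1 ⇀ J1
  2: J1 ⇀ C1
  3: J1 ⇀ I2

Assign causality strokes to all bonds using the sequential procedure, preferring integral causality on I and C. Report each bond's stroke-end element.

bond 0 →I1
bond 1 →Sf1
bond 2 →J1
bond 3 →I2

#1 stroke at Sf1  (Sf1 fixes flow; stroke at Sf1)
#0 stroke at I1  (prefer integral on I1)
#2 stroke at J1  (C1 outputs effort q/C1)
#3 stroke at I2  (common-e at J1 fixed by 2)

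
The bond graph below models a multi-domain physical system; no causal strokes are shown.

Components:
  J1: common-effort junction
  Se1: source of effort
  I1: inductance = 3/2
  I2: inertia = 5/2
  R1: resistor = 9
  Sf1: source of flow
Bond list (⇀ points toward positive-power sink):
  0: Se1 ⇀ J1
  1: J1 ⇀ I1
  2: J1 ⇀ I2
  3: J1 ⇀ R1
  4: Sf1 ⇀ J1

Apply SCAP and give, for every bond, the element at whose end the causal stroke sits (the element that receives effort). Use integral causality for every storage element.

β0 |J1
β1 |I1
β2 |I2
β3 |R1
β4 |Sf1

bond 0 |J1  (source Se1 imposes e)
bond 4 |Sf1  (source Sf1 imposes f)
bond 1 |I1  (J1: bond 0 brought effort, rest push out)
bond 2 |I2  (J1: bond 0 brought effort, rest push out)
bond 3 |R1  (J1: bond 0 brought effort, rest push out)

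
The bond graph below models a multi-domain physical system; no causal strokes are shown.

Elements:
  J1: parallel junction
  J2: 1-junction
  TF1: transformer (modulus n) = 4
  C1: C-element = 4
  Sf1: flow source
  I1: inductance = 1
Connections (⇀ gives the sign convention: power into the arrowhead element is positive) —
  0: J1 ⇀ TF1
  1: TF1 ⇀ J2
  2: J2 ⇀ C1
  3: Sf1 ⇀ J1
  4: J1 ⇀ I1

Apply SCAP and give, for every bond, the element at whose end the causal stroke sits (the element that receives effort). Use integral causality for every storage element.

#0 stroke→J1
#1 stroke→TF1
#2 stroke→J2
#3 stroke→Sf1
#4 stroke→I1

b3 stroke→Sf1  (Sf1 fixes flow; stroke at Sf1)
b2 stroke→J2  (C1 integral (e out))
b1 stroke→TF1  (J2 needs exactly one f-in)
b0 stroke→J1  (TF1: transformer flips bond 1)
b4 stroke→I1  (common-e at J1 fixed by 0)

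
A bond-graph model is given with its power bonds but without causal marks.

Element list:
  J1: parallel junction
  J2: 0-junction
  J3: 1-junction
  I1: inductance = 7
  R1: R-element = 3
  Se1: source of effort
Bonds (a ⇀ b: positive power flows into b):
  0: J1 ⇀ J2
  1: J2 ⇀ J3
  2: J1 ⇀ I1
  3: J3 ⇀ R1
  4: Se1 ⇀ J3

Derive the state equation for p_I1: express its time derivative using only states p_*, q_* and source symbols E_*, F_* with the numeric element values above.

dp_I1/dt = -E_Se1 - 3*p_I1/7

#4 stroke→J3  (Se1: effort source, stroke at far end)
#2 stroke→I1  (I1 integral (f out))
#0 stroke→J1  (J1: last free bond brings effort in)
#1 stroke→J2  (J2 needs exactly one e-in)
#3 stroke→J3  (1-jn J3 has f-setter on 1)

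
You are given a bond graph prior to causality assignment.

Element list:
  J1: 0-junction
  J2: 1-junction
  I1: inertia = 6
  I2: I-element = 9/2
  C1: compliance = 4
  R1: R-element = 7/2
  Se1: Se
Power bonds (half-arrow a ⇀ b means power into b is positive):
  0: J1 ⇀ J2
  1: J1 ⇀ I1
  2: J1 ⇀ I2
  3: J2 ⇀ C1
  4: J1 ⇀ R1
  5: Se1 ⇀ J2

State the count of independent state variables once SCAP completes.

b5 →J2  (Se1: effort source, stroke at far end)
b1 →I1  (prefer integral on I1)
b2 →I2  (I2 integral (f out))
b3 →J2  (C1: C, integral causality)
b0 →J1  (only one flow-in slot at J2)
b4 →R1  (J1 effort already set via bond 0)

3  (C1, I1, I2 all integral)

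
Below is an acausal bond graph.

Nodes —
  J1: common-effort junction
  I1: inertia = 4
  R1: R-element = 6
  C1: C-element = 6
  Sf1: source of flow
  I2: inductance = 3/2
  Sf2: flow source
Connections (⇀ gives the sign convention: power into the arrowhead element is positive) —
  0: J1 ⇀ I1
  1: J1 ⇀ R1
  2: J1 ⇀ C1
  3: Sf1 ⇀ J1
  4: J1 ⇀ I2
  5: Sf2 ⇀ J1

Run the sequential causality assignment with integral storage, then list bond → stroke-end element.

#3 →Sf1  (source Sf1 imposes f)
#5 →Sf2  (source Sf2 imposes f)
#0 →I1  (I1 outputs flow p/I1)
#2 →J1  (C1: C, integral causality)
#1 →R1  (common-e at J1 fixed by 2)
#4 →I2  (J1: bond 2 brought effort, rest push out)

β0 →I1
β1 →R1
β2 →J1
β3 →Sf1
β4 →I2
β5 →Sf2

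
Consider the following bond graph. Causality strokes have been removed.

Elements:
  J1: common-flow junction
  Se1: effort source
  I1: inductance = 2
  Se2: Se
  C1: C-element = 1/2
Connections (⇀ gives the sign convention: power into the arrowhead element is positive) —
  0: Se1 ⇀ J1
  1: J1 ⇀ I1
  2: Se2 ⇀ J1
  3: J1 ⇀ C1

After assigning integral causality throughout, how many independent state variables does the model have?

b0 stroke at J1  (source Se1 imposes e)
b2 stroke at J1  (source Se2 imposes e)
b1 stroke at I1  (I1 outputs flow p/I1)
b3 stroke at J1  (1-jn J1 has f-setter on 1)

2  (C1, I1 all integral)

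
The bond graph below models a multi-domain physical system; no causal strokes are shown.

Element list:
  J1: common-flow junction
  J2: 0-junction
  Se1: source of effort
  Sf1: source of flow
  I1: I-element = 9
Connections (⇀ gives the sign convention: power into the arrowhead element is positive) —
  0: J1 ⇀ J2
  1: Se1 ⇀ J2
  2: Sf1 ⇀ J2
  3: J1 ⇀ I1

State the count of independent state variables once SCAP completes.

1  (I1 all integral)

b1 stroke→J2  (Se1 (Se) sets effort on bond)
b2 stroke→Sf1  (Sf1 (Sf) sets flow on bond)
b0 stroke→J1  (J2: bond 1 brought effort, rest push out)
b3 stroke→I1  (closing 1-jn rule on J1)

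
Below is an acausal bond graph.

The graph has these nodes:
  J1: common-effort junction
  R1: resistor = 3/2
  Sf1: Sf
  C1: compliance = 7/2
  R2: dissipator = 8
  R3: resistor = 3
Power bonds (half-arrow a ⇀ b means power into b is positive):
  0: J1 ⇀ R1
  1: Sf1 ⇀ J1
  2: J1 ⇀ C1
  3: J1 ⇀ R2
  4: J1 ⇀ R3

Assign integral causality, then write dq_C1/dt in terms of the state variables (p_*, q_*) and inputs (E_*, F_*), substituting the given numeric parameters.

bond 1 →Sf1  (Sf1 fixes flow; stroke at Sf1)
bond 2 →J1  (C1 integral (e out))
bond 0 →R1  (J1: bond 2 brought effort, rest push out)
bond 3 →R2  (common-e at J1 fixed by 2)
bond 4 →R3  (common-e at J1 fixed by 2)

dq_C1/dt = F_Sf1 - 9*q_C1/28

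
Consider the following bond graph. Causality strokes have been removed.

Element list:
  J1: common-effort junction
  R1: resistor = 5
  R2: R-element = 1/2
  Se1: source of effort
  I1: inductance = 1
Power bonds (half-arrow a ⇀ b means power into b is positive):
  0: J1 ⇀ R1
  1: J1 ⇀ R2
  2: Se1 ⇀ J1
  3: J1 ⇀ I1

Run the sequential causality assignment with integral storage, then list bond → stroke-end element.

b0 stroke→R1
b1 stroke→R2
b2 stroke→J1
b3 stroke→I1

b2 stroke→J1  (source Se1 imposes e)
b0 stroke→R1  (common-e at J1 fixed by 2)
b1 stroke→R2  (J1 effort already set via bond 2)
b3 stroke→I1  (J1 effort already set via bond 2)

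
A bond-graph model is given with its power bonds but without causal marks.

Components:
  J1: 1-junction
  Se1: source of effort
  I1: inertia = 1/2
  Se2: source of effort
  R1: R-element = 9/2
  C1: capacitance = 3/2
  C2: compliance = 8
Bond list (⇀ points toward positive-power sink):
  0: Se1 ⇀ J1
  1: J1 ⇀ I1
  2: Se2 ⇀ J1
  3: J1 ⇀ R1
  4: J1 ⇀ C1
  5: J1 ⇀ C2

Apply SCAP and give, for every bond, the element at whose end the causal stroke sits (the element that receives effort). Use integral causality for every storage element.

b0 stroke at J1
b1 stroke at I1
b2 stroke at J1
b3 stroke at J1
b4 stroke at J1
b5 stroke at J1

#0 |J1  (Se1: effort source, stroke at far end)
#2 |J1  (Se2: effort source, stroke at far end)
#1 |I1  (I1 outputs flow p/I1)
#3 |J1  (1-jn J1 has f-setter on 1)
#4 |J1  (1-jn J1 has f-setter on 1)
#5 |J1  (1-jn J1 has f-setter on 1)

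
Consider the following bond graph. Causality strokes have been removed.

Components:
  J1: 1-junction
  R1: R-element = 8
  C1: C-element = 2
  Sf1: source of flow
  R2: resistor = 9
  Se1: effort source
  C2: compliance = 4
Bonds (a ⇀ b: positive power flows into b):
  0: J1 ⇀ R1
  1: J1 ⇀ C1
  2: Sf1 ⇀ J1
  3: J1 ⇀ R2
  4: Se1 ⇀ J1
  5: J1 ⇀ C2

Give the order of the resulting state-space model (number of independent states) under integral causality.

2  (C1, C2 all integral)

b2 stroke→Sf1  (Sf1: flow source, stroke at near end)
b4 stroke→J1  (source Se1 imposes e)
b0 stroke→J1  (J1 flow already set via bond 2)
b1 stroke→J1  (J1: bond 2 brought flow, rest push out)
b3 stroke→J1  (1-jn J1 has f-setter on 2)
b5 stroke→J1  (J1: bond 2 brought flow, rest push out)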